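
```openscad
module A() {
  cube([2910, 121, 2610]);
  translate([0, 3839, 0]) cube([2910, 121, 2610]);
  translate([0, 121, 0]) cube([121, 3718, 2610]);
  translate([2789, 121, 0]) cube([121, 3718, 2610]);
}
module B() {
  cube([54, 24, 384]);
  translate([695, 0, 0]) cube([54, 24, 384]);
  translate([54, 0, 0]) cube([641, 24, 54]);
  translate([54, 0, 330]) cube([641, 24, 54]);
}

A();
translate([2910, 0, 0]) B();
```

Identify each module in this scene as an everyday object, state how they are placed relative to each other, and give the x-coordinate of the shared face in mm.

A is a house frame. B is a picture frame. The picture frame is against the house frame's +x side, with their −y faces flush. The x-coordinate of the shared face is 2910 mm.

The house frame's +x face and the picture frame's −x face are both at x = 2910 mm.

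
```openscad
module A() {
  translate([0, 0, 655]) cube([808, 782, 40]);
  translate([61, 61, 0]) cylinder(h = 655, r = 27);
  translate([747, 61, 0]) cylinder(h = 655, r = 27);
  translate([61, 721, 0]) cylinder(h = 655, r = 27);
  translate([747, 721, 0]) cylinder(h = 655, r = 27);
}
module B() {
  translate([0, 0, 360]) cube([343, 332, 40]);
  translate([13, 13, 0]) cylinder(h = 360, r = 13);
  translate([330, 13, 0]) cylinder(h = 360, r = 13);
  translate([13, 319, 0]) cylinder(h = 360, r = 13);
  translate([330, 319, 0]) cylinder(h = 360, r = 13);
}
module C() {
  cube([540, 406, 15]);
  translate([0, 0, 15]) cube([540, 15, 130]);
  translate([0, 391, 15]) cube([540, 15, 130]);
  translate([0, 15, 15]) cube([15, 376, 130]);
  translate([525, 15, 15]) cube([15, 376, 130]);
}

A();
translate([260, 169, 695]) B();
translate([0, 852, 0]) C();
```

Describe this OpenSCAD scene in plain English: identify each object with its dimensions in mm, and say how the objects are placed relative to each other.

A is a rectangular dining table. The top is 808×782×40 mm with its upper surface at z = 695 mm. It stands on four round legs of 54 mm diameter, each leg's bounding box inset 34 mm from the nearest pair of top edges, running from the floor to the underside of the top.

B is a four-legged stool. The seat is 343×332 mm, 40 mm thick, top at z = 400 mm. It stands on four round legs, each 26 mm in diameter, from z = 0 to the seat underside, each leg's axis is inset half a diameter from the nearest pair of seat edges (so the leg's bounding box is flush with the corner).

C is an open-topped rectangular box: outside dimensions 540×406×145 mm, with a uniform wall and base thickness of 15 mm. The base is a full 540×406 slab on the floor; four walls sit on top of the base. The front and back walls (the −y and +y sides) span the full width; the two side walls fit between them.

The stool is on top of the table. The open box is on the floor beside the table on its +y side.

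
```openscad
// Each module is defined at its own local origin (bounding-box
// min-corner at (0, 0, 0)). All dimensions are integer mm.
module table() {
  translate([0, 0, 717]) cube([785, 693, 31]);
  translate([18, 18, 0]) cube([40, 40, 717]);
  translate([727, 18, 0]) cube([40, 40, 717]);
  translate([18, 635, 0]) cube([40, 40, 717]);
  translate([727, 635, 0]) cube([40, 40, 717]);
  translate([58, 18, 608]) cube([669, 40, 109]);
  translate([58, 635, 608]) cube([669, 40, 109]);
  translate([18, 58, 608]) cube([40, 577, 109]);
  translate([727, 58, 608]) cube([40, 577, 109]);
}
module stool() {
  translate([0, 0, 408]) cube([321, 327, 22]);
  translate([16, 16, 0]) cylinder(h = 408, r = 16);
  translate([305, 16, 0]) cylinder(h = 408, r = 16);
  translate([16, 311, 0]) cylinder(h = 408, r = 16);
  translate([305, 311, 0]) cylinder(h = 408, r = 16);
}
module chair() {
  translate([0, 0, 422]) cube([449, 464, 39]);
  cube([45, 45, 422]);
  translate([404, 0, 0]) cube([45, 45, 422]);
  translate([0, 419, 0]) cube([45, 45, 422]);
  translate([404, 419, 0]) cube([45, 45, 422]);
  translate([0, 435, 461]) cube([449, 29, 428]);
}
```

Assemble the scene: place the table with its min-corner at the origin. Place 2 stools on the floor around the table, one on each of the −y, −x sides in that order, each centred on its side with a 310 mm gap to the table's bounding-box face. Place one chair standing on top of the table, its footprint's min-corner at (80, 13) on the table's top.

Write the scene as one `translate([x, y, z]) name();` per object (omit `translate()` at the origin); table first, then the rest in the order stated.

table();
translate([232, -637, 0]) stool();
translate([-631, 183, 0]) stool();
translate([80, 13, 748]) chair();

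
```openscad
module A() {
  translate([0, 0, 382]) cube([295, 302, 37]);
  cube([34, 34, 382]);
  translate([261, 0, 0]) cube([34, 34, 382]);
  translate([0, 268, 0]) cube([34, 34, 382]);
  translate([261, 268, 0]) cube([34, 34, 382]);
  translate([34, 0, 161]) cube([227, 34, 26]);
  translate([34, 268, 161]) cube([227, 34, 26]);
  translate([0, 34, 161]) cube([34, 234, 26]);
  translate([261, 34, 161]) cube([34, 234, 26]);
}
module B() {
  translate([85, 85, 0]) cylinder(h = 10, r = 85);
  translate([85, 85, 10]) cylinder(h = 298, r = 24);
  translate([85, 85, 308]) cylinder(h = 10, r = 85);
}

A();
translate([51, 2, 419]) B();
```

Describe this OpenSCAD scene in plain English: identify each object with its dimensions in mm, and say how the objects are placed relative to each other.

A is a simple wooden stool: a rectangular seat 295 mm (x) by 302 mm (y), 37 mm thick, top face at z = 419 mm, on four square legs, each 34×34 mm in cross-section. The legs rest on z = 0, each flush with a corner of the seat. Four stretchers, 34 mm wide and 26 mm tall, connect adjacent legs with their undersides at z = 161 mm, each running between the inner faces of the legs it joins and aligned with the legs' outer faces on the other axis.

B is a spool: two coaxial disc flanges of radius 85 mm and thickness 10 mm, joined by a core cylinder of radius 24 mm and height 298 mm. The lower flange rests on z = 0 and the three cylinders share a vertical axis.

The spool is on top of the stool.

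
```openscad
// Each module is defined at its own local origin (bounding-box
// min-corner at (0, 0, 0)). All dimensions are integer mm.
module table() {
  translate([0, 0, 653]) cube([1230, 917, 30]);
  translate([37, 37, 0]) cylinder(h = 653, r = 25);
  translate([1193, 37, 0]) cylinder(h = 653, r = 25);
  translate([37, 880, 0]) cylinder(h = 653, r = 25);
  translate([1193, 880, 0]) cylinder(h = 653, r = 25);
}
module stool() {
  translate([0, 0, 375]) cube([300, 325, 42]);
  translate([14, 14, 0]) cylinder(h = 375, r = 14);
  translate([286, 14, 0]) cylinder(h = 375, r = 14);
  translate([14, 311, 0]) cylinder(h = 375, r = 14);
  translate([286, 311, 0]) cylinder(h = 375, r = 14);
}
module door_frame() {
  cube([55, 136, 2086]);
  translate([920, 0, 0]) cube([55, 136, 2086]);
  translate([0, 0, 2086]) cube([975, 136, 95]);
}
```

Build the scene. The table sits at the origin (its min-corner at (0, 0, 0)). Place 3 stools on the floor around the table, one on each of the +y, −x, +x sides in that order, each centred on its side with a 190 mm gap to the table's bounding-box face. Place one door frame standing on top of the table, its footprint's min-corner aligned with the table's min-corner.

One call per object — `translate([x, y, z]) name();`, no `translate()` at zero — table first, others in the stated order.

table();
translate([465, 1107, 0]) stool();
translate([-490, 296, 0]) stool();
translate([1420, 296, 0]) stool();
translate([0, 0, 683]) door_frame();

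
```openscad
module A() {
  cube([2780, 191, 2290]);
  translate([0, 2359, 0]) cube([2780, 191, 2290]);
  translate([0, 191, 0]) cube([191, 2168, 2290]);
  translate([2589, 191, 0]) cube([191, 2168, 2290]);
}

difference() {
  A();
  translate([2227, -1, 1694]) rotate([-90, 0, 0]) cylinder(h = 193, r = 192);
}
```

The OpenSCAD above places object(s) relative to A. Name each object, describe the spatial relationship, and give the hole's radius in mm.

A is a house frame. The house frame has a circular hole through its front wall. The hole's radius is 192 mm.

The subtracted cylinder has r = 192 mm.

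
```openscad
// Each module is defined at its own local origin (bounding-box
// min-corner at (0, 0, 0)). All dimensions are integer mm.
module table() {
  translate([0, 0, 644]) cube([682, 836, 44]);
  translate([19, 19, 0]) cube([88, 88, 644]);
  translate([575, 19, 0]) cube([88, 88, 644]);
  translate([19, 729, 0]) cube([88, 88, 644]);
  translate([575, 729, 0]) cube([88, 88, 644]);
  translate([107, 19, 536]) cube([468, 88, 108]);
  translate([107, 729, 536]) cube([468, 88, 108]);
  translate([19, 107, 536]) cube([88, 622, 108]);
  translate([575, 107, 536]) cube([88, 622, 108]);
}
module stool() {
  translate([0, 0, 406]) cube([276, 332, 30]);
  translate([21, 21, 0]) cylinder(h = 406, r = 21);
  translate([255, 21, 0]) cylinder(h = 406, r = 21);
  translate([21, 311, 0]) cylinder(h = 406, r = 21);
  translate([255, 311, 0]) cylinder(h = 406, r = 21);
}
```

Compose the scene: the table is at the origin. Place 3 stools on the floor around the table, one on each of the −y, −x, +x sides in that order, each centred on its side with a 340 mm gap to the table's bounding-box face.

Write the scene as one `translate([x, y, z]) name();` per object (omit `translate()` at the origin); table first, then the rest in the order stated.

table();
translate([203, -672, 0]) stool();
translate([-616, 252, 0]) stool();
translate([1022, 252, 0]) stool();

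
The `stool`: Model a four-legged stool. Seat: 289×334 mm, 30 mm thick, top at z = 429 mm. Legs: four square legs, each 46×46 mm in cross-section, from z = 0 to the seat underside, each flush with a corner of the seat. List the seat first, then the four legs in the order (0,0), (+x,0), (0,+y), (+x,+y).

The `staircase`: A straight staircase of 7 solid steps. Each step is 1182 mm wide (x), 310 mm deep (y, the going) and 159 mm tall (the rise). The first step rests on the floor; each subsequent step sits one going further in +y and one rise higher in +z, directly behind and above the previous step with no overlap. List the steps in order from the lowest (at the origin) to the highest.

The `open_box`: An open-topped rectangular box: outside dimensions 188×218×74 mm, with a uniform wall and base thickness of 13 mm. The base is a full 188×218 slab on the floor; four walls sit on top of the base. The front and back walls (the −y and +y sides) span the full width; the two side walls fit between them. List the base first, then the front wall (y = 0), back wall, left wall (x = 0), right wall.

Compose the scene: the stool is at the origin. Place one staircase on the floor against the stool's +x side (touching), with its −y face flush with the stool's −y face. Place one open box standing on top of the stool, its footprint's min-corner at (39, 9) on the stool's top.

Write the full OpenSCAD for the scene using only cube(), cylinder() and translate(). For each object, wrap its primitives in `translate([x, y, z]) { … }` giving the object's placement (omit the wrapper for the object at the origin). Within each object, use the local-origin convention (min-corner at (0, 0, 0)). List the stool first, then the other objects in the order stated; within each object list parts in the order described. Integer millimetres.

translate([0, 0, 399]) cube([289, 334, 30]);
cube([46, 46, 399]);
translate([243, 0, 0]) cube([46, 46, 399]);
translate([0, 288, 0]) cube([46, 46, 399]);
translate([243, 288, 0]) cube([46, 46, 399]);
translate([289, 0, 0]) {
  cube([1182, 310, 159]);
  translate([0, 310, 159]) cube([1182, 310, 159]);
  translate([0, 620, 318]) cube([1182, 310, 159]);
  translate([0, 930, 477]) cube([1182, 310, 159]);
  translate([0, 1240, 636]) cube([1182, 310, 159]);
  translate([0, 1550, 795]) cube([1182, 310, 159]);
  translate([0, 1860, 954]) cube([1182, 310, 159]);
}
translate([39, 9, 429]) {
  cube([188, 218, 13]);
  translate([0, 0, 13]) cube([188, 13, 61]);
  translate([0, 205, 13]) cube([188, 13, 61]);
  translate([0, 13, 13]) cube([13, 192, 61]);
  translate([175, 13, 13]) cube([13, 192, 61]);
}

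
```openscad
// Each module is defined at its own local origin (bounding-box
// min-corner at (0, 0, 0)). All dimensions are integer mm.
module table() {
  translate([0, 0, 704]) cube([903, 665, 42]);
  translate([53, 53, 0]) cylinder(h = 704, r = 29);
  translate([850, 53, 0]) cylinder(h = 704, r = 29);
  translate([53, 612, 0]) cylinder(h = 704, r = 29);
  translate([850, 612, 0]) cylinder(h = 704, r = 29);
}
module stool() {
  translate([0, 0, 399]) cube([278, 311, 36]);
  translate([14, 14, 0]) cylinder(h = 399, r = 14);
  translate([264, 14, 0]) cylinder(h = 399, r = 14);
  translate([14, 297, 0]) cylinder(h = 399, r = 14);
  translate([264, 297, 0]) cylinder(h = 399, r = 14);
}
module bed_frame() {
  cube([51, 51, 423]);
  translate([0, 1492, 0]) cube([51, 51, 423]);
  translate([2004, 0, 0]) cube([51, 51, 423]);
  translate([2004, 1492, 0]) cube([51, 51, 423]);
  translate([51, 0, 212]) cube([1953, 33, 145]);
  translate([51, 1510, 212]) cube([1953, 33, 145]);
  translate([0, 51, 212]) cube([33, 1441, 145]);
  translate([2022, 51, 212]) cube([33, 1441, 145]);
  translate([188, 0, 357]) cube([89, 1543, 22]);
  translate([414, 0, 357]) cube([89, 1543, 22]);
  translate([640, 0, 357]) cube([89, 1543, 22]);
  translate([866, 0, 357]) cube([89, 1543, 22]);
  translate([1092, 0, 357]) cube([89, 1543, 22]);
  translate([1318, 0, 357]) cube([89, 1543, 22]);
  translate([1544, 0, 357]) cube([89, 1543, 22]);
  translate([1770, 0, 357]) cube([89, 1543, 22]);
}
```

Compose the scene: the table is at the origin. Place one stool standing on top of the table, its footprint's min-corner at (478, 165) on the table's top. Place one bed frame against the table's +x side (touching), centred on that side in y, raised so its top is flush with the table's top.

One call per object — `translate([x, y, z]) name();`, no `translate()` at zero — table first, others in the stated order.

table();
translate([478, 165, 746]) stool();
translate([903, -439, 323]) bed_frame();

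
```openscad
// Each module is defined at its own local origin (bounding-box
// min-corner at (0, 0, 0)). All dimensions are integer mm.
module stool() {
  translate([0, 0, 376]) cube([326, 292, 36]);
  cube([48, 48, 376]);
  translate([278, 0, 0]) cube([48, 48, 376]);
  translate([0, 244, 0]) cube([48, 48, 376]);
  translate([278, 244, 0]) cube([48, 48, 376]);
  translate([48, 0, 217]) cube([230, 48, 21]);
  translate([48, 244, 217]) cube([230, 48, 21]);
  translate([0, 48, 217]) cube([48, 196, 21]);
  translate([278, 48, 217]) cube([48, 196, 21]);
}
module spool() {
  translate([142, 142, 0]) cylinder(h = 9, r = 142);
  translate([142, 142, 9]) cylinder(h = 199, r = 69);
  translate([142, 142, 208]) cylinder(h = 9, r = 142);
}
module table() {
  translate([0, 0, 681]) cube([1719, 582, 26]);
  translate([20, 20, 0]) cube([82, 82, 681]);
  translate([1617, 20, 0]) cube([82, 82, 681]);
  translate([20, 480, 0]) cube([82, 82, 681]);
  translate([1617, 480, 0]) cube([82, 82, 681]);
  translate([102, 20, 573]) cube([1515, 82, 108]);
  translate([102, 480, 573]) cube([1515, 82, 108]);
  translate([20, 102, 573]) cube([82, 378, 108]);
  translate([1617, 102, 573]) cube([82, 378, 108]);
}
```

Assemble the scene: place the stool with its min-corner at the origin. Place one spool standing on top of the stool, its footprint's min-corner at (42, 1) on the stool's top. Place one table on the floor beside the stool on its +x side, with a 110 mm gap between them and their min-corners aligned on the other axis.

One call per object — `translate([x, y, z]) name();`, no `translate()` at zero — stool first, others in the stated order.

stool();
translate([42, 1, 412]) spool();
translate([436, 0, 0]) table();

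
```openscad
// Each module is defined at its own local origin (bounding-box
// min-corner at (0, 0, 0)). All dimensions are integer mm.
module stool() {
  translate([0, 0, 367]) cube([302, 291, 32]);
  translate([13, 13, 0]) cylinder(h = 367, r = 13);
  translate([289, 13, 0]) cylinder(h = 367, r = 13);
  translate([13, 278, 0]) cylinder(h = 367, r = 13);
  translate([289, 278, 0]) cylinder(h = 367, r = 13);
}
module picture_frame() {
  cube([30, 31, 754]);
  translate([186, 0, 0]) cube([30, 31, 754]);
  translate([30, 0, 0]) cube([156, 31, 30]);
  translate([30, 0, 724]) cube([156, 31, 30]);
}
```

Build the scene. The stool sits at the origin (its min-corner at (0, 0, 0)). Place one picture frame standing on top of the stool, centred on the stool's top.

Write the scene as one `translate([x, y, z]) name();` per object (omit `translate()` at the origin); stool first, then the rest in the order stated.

stool();
translate([43, 130, 399]) picture_frame();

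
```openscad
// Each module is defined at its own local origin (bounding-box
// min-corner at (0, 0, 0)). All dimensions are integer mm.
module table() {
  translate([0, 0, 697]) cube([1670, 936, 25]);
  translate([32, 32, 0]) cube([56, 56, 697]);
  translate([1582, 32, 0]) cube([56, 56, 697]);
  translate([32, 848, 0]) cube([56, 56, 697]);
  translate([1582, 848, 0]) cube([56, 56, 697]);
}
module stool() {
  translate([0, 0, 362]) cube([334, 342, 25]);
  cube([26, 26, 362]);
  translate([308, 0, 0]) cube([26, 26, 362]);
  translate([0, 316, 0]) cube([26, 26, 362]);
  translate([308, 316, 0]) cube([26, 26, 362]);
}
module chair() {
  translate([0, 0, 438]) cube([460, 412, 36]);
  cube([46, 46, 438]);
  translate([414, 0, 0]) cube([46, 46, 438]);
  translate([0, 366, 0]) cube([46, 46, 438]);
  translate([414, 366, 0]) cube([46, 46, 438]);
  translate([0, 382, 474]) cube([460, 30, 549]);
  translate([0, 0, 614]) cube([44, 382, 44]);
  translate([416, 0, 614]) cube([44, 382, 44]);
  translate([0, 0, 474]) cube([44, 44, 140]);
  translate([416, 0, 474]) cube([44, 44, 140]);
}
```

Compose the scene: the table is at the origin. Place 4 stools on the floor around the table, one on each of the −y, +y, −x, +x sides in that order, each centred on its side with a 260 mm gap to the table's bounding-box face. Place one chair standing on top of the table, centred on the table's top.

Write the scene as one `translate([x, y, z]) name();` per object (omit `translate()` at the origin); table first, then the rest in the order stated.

table();
translate([668, -602, 0]) stool();
translate([668, 1196, 0]) stool();
translate([-594, 297, 0]) stool();
translate([1930, 297, 0]) stool();
translate([605, 262, 722]) chair();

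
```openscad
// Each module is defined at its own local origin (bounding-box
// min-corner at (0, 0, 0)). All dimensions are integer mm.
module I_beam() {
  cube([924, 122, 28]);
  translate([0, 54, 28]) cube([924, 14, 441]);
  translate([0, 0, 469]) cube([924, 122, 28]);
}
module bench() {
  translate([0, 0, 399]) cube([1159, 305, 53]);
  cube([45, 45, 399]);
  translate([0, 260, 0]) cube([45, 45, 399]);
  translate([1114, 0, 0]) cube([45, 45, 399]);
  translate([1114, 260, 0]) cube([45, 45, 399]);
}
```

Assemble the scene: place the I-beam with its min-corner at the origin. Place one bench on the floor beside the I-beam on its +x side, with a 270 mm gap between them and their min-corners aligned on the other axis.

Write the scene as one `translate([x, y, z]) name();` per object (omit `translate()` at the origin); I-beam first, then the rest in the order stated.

I_beam();
translate([1194, 0, 0]) bench();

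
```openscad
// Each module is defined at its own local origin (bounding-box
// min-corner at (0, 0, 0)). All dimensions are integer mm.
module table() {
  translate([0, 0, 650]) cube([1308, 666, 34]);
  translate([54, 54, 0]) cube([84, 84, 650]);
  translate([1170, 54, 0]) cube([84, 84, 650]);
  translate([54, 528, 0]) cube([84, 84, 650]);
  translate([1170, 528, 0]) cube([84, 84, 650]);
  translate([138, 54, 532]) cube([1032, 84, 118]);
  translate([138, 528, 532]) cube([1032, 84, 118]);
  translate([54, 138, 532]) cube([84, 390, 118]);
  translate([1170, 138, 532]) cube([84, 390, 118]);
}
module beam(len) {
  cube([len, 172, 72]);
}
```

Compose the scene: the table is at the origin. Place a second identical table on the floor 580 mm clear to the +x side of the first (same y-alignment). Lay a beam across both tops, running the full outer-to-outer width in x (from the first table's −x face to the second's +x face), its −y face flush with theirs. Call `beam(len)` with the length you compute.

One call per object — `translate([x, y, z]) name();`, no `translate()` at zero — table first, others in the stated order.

table();
translate([1888, 0, 0]) table();
translate([0, 0, 684]) beam(3196);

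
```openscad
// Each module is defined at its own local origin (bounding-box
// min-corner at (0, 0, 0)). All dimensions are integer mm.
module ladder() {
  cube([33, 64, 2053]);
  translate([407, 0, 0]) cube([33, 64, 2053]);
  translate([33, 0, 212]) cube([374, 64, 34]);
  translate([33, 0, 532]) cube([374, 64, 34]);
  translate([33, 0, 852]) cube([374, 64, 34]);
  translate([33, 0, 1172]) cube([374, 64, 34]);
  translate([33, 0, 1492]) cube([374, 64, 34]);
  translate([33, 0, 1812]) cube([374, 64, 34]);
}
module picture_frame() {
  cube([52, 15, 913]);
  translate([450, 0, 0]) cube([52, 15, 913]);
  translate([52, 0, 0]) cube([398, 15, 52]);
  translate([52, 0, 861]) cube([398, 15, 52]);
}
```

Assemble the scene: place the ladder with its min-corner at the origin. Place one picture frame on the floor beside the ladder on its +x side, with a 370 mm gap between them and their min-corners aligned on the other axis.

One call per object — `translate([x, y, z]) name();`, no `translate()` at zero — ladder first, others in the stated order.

ladder();
translate([810, 0, 0]) picture_frame();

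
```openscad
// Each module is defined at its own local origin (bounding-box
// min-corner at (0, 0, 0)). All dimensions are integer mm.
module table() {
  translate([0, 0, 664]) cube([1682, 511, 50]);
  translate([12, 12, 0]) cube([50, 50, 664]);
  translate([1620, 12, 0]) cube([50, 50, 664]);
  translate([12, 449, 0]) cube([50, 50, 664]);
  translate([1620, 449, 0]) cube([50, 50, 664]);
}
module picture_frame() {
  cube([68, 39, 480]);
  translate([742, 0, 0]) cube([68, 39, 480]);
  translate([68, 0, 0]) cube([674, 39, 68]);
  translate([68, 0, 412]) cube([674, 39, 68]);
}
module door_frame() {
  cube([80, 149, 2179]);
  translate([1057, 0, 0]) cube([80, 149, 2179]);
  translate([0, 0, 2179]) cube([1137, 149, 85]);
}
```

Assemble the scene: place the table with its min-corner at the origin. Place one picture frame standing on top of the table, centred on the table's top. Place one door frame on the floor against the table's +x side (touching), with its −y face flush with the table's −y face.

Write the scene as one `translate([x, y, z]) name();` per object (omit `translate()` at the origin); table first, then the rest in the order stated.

table();
translate([436, 236, 714]) picture_frame();
translate([1682, 0, 0]) door_frame();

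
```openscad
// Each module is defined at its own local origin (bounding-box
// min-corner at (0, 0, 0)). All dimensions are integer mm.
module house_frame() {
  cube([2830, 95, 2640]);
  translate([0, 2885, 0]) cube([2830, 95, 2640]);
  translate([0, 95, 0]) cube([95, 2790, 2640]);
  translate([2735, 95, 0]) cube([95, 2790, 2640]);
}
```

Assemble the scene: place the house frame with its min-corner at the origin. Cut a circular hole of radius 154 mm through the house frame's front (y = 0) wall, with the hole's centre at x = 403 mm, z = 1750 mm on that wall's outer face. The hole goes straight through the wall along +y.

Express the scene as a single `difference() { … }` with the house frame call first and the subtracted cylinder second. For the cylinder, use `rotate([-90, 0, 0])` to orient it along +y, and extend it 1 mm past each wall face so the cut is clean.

difference() {
  house_frame();
  translate([403, -1, 1750]) rotate([-90, 0, 0]) cylinder(h = 97, r = 154);
}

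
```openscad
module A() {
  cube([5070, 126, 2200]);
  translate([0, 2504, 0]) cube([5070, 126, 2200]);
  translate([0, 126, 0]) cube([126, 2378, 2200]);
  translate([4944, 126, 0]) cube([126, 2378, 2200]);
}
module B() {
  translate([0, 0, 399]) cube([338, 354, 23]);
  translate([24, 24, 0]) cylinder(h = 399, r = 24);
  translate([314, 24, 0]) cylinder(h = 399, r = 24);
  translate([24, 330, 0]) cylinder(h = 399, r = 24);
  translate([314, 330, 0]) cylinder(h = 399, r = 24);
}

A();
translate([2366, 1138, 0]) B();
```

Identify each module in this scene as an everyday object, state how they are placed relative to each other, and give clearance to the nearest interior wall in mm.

Clearances: x = 2240, y = 1012; minimum 1012 mm.

A is a house frame. B is a stool. The stool sits inside the house frame, centred. The clearance to the nearest interior wall is 1012 mm.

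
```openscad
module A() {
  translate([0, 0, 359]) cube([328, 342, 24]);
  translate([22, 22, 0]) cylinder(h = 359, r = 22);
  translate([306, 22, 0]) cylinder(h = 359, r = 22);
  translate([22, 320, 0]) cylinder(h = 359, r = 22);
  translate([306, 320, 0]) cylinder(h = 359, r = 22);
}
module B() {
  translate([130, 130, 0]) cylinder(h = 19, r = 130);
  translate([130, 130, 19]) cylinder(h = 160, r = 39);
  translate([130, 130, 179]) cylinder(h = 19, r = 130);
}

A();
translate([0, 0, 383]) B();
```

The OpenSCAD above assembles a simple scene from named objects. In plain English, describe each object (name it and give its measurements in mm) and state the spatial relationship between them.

A is a four-legged stool. The seat is 328×342 mm, 24 mm thick, top at z = 383 mm. It stands on four round legs, each 44 mm in diameter, from z = 0 to the seat underside, each leg's axis is inset half a diameter from the nearest pair of seat edges (so the leg's bounding box is flush with the corner).

B is a spool: two coaxial disc flanges of radius 130 mm and thickness 19 mm, joined by a core cylinder of radius 39 mm and height 160 mm. The lower flange rests on z = 0 and the three cylinders share a vertical axis.

The spool is on top of the stool.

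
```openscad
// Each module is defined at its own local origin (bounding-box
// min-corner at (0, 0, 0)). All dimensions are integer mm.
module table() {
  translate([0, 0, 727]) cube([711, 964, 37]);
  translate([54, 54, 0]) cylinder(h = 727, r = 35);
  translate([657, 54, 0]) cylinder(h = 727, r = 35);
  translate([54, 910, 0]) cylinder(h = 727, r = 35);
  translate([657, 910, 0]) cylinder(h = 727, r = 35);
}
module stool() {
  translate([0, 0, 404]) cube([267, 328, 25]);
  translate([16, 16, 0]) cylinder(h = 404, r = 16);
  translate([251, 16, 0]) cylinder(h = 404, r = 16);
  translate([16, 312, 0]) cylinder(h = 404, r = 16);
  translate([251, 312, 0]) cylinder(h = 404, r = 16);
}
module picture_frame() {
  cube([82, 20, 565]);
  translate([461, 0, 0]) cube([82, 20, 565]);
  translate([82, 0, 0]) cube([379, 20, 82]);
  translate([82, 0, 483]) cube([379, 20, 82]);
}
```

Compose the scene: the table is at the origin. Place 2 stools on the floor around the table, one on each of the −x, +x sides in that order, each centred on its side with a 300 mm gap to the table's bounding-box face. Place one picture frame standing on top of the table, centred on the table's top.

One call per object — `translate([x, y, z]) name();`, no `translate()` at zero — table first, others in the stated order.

table();
translate([-567, 318, 0]) stool();
translate([1011, 318, 0]) stool();
translate([84, 472, 764]) picture_frame();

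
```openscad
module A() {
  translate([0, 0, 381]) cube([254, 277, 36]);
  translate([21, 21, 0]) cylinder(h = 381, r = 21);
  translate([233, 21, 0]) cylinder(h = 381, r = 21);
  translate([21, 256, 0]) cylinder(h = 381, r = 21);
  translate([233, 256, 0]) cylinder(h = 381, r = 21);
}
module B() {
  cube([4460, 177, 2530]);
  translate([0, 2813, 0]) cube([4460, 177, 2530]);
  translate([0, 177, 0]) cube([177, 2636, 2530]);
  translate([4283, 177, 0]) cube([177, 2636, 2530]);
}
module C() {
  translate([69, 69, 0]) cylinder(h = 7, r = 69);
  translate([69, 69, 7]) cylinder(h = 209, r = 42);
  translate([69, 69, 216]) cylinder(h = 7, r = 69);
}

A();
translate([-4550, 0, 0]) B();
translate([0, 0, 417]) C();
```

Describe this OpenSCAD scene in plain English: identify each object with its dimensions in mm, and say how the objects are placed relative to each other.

A is a four-legged stool. The seat is a 254×277×36 mm slab whose top surface is at z = 417 mm; four round legs, each 42 mm in diameter, run from the floor (z = 0) to the underside of the seat, each leg's axis is inset half a diameter from the nearest pair of seat edges (so the leg's bounding box is flush with the corner).

B is a box-shaped house frame (walls only): outside footprint 4460×2990 mm, wall height 2530 mm, wall thickness 177 mm. The two y-facing walls run the full x-width; the two x-facing walls fit between the inner faces of the y-facing walls.

C is a spool: two coaxial disc flanges of radius 69 mm and thickness 7 mm, joined by a core cylinder of radius 42 mm and height 209 mm. The lower flange rests on z = 0 and the three cylinders share a vertical axis.

The house frame is on the floor beside the stool on its −x side. The spool is on top of the stool.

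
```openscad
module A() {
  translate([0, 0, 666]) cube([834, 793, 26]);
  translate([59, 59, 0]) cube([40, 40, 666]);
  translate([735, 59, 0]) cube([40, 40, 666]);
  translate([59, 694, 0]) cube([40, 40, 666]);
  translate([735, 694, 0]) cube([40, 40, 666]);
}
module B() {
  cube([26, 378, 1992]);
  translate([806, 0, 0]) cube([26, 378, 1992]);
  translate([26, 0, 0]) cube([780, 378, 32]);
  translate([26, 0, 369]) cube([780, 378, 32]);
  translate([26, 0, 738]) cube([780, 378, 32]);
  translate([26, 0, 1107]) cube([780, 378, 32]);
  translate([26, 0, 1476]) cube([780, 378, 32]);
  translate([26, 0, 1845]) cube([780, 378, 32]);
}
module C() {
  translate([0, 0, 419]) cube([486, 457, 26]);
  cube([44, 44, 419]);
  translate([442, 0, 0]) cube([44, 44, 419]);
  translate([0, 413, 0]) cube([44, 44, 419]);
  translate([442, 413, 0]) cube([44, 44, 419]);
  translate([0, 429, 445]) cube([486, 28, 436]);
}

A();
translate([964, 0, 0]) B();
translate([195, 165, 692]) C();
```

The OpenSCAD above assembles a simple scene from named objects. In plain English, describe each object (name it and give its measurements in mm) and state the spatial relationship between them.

A is a table with a 834×793 mm rectangular top, 26 mm thick, top surface at z = 692 mm, supported by four 40×40 mm square legs, each inset 59 mm from the nearest pair of top edges, running from the floor.

B is a bookshelf 832 mm wide overall, 378 mm deep and 1992 mm tall. The two sides are 26 mm thick vertical panels. 6 horizontal shelves of 32 mm thickness span between the inner faces of the sides; the lowest shelf sits on the floor and shelves are stacked with a clear vertical gap of 337 mm between each pair.

C is a chair. The seat is a 486×457×26 mm slab with its top at z = 445 mm, on four 44×44 mm corner legs (flush with the seat edges, standing on z = 0). A flat backrest 28 mm thick, 436 mm tall, spans the full seat width and rises from the seat top along its +y edge, rear face flush with the rear of the seat.

The bookshelf is on the floor beside the table on its +x side. The chair is on top of the table.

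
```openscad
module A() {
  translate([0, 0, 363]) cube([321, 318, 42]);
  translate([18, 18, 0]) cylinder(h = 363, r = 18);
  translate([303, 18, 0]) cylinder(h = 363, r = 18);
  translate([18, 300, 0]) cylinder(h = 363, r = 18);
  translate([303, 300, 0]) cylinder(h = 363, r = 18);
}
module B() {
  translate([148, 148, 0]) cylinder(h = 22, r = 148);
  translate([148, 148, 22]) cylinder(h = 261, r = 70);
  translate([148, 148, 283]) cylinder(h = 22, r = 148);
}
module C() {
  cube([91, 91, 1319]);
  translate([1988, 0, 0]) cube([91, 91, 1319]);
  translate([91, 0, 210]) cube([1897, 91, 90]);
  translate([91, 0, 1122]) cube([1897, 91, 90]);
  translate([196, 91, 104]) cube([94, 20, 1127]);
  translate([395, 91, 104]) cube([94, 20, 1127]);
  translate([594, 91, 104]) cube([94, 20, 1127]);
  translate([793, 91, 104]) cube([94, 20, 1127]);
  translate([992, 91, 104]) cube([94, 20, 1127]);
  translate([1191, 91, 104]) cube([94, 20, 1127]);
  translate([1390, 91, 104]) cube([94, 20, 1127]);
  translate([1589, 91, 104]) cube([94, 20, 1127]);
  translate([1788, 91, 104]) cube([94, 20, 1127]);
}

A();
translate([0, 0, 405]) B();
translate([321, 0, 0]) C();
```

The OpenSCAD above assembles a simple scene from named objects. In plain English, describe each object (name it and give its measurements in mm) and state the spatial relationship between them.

A is a simple wooden stool: a rectangular seat 321 mm (x) by 318 mm (y), 42 mm thick, top face at z = 405 mm, on four round legs, each 36 mm in diameter. The legs rest on z = 0, each leg's axis is inset half a diameter from the nearest pair of seat edges (so the leg's bounding box is flush with the corner).

B is a spool: two coaxial disc flanges of radius 148 mm and thickness 22 mm, joined by a core cylinder of radius 70 mm and height 261 mm. The lower flange rests on z = 0 and the three cylinders share a vertical axis.

C is a fence section. Two 91×91 mm posts, 1319 mm tall, stand on the floor with a clear span of 1897 mm between their inner faces. Two horizontal rails of 91×90 mm section span the gap between the posts with their undersides at z = 210 mm and z = 1122 mm, flush with the posts' −y face. 9 pickets, each 94 mm wide, 20 mm thick and 1127 mm tall, are fixed to the +y face of the rails with their bottoms at z = 104 mm, evenly spaced across the span with equal gaps (rounded down to the nearest mm) at the −x end and between each pair — any rounding remainder accumulates at the +x end.

The spool is on top of the stool. The fence section is against the stool's +x side, with their −y faces flush.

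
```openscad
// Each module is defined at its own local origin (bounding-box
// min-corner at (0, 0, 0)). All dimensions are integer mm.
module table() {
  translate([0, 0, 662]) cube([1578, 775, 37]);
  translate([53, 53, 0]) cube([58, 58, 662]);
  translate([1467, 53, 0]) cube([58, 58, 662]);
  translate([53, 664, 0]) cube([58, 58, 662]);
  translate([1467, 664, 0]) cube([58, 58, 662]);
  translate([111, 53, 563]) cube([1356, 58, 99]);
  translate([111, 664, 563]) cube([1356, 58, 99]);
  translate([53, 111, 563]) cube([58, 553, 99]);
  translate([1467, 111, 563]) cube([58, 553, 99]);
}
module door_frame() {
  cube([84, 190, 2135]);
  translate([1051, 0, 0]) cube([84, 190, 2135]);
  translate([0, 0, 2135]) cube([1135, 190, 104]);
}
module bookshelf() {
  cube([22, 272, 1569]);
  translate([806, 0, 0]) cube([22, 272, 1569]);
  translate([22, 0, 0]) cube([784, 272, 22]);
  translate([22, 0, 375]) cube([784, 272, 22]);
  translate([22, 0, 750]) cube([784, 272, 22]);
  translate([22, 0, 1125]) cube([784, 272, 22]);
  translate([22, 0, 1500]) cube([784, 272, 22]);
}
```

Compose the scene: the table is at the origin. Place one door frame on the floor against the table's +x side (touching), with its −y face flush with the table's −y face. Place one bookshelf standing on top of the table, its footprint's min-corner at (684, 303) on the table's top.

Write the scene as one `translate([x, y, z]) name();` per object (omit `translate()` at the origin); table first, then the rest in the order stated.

table();
translate([1578, 0, 0]) door_frame();
translate([684, 303, 699]) bookshelf();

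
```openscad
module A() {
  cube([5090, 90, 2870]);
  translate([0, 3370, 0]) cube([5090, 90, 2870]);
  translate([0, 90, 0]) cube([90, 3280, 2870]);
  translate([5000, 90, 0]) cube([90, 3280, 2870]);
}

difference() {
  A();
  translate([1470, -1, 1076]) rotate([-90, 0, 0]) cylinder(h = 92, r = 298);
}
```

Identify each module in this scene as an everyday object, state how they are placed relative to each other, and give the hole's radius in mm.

The subtracted cylinder has r = 298 mm.

A is a house frame. The house frame has a circular hole through its front wall. The hole's radius is 298 mm.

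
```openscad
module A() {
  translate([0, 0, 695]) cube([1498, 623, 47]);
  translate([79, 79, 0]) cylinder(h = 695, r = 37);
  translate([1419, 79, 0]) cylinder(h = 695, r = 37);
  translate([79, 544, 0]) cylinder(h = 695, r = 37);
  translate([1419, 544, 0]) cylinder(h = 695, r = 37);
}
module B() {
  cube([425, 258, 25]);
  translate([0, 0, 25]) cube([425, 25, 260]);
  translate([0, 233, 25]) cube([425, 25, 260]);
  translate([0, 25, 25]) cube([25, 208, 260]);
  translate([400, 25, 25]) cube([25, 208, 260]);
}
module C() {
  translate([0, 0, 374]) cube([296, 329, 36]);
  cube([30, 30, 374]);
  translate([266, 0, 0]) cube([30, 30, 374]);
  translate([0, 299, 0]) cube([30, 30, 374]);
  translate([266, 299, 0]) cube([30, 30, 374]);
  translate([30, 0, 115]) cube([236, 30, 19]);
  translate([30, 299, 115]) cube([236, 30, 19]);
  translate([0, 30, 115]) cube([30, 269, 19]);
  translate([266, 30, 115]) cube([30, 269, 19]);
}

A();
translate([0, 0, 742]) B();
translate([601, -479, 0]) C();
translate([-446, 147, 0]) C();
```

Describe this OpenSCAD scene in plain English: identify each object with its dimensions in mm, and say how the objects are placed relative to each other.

A is a table with a 1498×623 mm rectangular top, 47 mm thick, top surface at z = 742 mm, supported by four round legs of 74 mm diameter, each leg's bounding box inset 42 mm from the nearest pair of top edges, running from the floor.

B is an open-topped rectangular box: outside dimensions 425×258×285 mm, with a uniform wall and base thickness of 25 mm. The base is a full 425×258 slab on the floor; four walls sit on top of the base. The front and back walls (the −y and +y sides) span the full width; the two side walls fit between them.

C is a simple wooden stool: a rectangular seat 296 mm (x) by 329 mm (y), 36 mm thick, top face at z = 410 mm, on four square legs, each 30×30 mm in cross-section. The legs rest on z = 0, each flush with a corner of the seat. Four stretchers, 30 mm wide and 19 mm tall, connect adjacent legs with their undersides at z = 115 mm, each running between the inner faces of the legs it joins and aligned with the legs' outer faces on the other axis.

The open box is on top of the table. Two stools sit around the table at the −y, −x sides.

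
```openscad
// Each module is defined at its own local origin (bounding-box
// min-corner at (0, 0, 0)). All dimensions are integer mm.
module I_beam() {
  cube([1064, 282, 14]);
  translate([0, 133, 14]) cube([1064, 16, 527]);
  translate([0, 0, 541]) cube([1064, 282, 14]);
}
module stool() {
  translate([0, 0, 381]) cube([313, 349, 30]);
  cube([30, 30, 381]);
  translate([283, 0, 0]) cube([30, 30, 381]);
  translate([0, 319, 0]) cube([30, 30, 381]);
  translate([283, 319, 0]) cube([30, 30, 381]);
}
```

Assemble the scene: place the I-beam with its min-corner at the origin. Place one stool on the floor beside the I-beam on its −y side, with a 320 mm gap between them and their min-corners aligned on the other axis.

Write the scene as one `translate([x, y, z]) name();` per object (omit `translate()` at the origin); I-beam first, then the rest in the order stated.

I_beam();
translate([0, -669, 0]) stool();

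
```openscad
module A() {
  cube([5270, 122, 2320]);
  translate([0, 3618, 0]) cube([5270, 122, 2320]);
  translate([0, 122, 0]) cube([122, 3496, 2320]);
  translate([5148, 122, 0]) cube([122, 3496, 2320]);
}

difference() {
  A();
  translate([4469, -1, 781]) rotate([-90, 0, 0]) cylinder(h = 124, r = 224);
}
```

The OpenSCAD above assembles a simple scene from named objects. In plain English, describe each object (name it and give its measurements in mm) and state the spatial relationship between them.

A is a box-shaped house frame (walls only): outside footprint 5270×3740 mm, wall height 2320 mm, wall thickness 122 mm. The two y-facing walls run the full x-width; the two x-facing walls fit between the inner faces of the y-facing walls.

The house frame has a circular hole of radius 224 mm through its front wall, centred at (x = 4469, z = 781).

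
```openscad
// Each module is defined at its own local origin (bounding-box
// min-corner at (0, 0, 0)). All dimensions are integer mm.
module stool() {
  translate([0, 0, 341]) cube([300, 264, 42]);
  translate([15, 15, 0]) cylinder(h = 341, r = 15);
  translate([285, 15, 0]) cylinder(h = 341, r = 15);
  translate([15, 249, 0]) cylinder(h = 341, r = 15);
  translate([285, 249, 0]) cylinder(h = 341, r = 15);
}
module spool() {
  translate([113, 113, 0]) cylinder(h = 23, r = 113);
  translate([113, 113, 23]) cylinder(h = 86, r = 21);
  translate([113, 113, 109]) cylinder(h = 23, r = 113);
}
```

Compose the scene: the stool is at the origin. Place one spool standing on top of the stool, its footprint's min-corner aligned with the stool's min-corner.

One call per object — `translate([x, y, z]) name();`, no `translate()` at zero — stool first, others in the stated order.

stool();
translate([0, 0, 383]) spool();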